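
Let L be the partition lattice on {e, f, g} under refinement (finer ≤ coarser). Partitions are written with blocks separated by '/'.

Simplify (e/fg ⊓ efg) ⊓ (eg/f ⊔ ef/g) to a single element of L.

e/fg

e/fg ∧ efg = e/fg
eg/f ∨ ef/g = efg
e/fg ∧ efg = e/fg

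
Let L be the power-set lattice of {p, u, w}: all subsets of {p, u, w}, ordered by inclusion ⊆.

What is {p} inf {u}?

{}

Under ⊆, meet is intersection: {p} ∩ {u} = {}.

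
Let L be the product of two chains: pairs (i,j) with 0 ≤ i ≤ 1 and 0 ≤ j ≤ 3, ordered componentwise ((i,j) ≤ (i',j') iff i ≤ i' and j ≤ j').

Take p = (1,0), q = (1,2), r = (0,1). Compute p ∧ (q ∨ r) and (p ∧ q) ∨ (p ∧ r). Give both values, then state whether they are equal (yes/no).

(1,0); (1,0); yes

q ∨ r = (1,2), so p ∧ (q ∨ r) = (1,0) ∧ (1,2) = (1,0).
p ∧ q = (1,0) and p ∧ r = (0,0), so (p ∧ q) ∨ (p ∧ r) = (1,0) ∨ (0,0) = (1,0).
Equal: yes.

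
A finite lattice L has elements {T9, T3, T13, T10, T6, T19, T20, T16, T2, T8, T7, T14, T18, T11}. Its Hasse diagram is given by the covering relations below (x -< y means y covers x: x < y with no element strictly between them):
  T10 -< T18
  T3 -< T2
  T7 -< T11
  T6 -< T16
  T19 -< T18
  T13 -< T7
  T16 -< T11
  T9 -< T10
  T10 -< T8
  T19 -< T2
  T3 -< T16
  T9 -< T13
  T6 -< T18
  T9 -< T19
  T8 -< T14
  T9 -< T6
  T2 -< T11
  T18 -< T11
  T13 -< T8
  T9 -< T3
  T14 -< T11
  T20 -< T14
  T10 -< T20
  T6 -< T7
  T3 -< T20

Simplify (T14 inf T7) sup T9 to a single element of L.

T14 ∧ T7 = T13
T13 ∨ T9 = T13

T13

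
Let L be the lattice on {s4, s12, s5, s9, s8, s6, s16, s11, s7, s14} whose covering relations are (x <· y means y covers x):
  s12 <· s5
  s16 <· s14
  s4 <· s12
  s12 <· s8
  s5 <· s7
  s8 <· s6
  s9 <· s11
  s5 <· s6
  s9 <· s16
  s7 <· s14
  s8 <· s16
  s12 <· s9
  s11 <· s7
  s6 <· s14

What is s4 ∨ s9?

Common upper bounds of {s4, s9}: s11, s14, s16, s7, s9.
The least among these is s9.

s9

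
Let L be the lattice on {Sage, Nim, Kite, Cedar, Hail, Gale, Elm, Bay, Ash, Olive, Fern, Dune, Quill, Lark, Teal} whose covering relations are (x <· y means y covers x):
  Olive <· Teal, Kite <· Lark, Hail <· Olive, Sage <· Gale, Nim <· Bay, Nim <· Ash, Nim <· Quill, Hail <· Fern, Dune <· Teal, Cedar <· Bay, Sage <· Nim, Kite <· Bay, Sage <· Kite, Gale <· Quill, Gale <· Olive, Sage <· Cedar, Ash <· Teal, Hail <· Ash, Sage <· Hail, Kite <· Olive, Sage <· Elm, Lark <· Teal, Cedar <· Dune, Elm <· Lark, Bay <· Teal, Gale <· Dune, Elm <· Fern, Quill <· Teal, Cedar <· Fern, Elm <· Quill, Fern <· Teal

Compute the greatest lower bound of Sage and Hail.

Common lower bounds of {Sage, Hail}: Sage.
The greatest among these is Sage.

Sage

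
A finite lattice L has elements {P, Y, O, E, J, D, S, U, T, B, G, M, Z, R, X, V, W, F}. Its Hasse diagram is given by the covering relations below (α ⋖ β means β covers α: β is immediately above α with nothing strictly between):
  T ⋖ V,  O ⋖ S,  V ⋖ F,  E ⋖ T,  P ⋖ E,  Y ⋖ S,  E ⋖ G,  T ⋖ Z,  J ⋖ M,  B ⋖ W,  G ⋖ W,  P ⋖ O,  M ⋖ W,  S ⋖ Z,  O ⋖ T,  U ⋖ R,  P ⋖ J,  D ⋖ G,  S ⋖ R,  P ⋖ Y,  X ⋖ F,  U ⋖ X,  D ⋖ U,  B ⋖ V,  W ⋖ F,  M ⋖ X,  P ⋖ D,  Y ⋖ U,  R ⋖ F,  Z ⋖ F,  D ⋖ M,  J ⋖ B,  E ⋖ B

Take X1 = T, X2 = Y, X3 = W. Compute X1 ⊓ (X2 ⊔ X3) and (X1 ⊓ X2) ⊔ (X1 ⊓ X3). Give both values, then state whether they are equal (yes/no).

T; E; no

X2 ⊔ X3 = F, so X1 ⊓ (X2 ⊔ X3) = T ⊓ F = T.
X1 ⊓ X2 = P and X1 ⊓ X3 = E, so (X1 ⊓ X2) ⊔ (X1 ⊓ X3) = P ⊔ E = E.
Equal: no.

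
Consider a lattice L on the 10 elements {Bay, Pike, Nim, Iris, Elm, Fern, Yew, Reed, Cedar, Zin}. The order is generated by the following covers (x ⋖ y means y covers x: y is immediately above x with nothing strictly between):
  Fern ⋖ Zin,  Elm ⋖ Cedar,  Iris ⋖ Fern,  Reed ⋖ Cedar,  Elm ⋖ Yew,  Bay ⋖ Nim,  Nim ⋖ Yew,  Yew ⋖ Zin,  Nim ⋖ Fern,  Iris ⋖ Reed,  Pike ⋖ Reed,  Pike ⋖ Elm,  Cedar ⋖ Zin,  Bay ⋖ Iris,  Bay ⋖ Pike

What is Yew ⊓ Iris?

Bay

Common lower bounds of {Yew, Iris}: Bay.
The greatest among these is Bay.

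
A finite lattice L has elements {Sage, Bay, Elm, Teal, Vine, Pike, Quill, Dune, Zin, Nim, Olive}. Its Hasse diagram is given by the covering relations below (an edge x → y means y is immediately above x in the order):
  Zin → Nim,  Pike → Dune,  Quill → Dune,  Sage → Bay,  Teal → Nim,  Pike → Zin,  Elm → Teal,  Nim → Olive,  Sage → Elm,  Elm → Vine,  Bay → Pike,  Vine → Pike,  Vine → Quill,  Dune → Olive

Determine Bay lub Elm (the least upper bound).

Common upper bounds of {Bay, Elm}: Dune, Nim, Olive, Pike, Zin.
The least among these is Pike.

Pike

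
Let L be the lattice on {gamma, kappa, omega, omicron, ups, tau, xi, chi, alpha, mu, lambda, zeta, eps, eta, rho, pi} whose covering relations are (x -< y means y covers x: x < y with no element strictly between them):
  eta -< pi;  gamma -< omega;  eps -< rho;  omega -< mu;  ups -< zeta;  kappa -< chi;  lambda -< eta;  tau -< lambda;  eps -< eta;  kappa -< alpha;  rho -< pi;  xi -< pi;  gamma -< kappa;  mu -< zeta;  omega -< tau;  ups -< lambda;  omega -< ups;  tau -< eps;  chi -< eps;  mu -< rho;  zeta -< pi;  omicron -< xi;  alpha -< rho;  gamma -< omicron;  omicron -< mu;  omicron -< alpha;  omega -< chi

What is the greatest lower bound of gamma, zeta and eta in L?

Common lower bounds of {gamma, zeta, eta}: gamma.
The greatest among these is gamma.

gamma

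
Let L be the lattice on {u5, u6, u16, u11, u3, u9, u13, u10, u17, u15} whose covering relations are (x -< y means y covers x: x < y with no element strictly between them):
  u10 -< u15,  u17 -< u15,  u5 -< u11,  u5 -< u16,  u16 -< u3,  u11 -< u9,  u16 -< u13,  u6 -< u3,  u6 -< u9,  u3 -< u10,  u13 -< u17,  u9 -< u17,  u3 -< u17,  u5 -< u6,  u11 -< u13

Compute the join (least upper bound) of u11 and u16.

u13

Common upper bounds of {u11, u16}: u13, u15, u17.
The least among these is u13.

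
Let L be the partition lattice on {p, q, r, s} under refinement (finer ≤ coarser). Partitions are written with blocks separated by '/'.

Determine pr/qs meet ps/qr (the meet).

The meet (common refinement) of pr/qs and ps/qr intersects blocks pairwise, giving p/q/r/s.

p/q/r/s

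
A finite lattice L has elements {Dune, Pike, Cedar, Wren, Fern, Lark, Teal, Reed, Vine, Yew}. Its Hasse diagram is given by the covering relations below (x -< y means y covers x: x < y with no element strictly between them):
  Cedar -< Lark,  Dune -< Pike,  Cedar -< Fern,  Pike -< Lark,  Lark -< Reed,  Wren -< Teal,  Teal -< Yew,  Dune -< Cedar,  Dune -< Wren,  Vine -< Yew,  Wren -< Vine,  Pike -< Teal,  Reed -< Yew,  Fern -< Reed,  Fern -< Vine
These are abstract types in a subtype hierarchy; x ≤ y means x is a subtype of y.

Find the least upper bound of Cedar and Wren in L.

Vine

Common upper bounds of {Cedar, Wren}: Vine, Yew.
The least among these is Vine.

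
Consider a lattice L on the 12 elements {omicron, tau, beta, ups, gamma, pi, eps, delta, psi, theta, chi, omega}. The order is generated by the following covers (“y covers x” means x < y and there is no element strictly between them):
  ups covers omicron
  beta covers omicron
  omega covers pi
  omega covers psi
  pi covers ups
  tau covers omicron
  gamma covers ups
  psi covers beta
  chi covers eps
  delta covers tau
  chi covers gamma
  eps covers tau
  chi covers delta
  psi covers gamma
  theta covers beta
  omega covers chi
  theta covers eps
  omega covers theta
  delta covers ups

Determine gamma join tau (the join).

Common upper bounds of {gamma, tau}: chi, omega.
The least among these is chi.

chi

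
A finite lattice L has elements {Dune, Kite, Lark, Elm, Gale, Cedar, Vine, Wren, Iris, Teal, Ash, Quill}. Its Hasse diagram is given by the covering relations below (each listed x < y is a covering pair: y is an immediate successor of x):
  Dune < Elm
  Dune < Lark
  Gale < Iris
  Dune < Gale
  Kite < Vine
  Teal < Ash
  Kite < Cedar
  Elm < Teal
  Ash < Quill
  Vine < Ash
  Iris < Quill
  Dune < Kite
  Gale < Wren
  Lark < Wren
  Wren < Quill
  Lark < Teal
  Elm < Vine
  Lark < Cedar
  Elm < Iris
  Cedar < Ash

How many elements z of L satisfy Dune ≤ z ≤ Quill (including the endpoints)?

12

The interval [Dune, Quill] = {Ash, Cedar, Dune, Elm, Gale, Iris, Kite, Lark, Quill, Teal, Vine, Wren}, which has 12 elements.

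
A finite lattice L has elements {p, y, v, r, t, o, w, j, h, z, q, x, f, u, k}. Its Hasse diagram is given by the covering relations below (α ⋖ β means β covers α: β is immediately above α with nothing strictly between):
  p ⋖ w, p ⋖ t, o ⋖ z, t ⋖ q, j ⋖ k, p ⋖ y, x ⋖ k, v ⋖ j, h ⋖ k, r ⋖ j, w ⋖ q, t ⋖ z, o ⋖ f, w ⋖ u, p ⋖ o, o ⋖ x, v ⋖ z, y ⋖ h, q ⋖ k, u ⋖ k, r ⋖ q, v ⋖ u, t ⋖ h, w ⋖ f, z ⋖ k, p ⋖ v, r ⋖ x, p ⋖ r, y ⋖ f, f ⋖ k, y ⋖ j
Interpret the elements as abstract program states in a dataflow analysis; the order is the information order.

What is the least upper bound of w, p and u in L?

Common upper bounds of {w, p, u}: k, u.
The least among these is u.

u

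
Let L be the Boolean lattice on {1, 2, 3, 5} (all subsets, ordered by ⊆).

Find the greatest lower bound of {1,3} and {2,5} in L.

∅

Common lower bounds of {{1,3}, {2,5}}: ∅.
The greatest among these is ∅.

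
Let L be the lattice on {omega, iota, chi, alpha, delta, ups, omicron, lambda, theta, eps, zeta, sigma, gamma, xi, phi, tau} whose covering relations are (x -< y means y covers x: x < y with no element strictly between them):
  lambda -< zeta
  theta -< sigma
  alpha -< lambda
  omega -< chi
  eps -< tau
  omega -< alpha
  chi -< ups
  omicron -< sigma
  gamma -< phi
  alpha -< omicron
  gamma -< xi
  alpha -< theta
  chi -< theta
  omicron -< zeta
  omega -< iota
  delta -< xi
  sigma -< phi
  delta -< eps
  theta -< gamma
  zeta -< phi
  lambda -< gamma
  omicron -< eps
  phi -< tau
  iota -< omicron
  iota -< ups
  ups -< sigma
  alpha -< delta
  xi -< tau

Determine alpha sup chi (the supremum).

theta

Common upper bounds of {alpha, chi}: gamma, phi, sigma, tau, theta, xi.
The least among these is theta.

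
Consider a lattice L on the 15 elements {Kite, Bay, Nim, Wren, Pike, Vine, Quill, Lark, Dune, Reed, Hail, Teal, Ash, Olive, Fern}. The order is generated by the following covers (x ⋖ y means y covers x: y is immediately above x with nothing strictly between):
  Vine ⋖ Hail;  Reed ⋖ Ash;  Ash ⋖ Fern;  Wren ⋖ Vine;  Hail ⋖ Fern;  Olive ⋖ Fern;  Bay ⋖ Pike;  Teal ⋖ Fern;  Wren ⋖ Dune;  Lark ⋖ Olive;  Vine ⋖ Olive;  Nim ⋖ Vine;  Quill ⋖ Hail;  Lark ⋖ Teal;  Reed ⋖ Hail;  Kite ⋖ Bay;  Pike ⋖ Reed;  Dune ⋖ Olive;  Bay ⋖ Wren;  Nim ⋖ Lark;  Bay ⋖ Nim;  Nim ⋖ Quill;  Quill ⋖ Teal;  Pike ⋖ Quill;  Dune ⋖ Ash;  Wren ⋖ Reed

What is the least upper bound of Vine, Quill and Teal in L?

Fern

Common upper bounds of {Vine, Quill, Teal}: Fern.
The least among these is Fern.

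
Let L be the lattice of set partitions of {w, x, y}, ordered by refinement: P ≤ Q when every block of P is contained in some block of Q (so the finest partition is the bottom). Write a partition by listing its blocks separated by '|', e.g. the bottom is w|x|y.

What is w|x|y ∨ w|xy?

The join of w|x|y and w|xy merges any blocks that overlap across the partitions, giving w|xy.

w|xy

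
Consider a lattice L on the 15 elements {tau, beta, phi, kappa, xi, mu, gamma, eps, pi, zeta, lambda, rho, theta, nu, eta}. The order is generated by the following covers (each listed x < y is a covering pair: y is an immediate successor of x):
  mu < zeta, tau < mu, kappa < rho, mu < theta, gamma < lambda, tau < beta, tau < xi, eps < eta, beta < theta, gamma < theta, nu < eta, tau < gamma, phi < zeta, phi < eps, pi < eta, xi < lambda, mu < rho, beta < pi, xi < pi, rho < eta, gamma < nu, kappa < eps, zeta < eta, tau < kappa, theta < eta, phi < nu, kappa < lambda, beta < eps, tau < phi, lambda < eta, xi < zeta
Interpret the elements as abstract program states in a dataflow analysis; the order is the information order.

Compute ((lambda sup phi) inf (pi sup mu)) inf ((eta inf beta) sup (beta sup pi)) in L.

pi

lambda ∨ phi = eta
pi ∨ mu = eta
eta ∧ eta = eta
eta ∧ beta = beta
beta ∨ pi = pi
beta ∨ pi = pi
eta ∧ pi = pi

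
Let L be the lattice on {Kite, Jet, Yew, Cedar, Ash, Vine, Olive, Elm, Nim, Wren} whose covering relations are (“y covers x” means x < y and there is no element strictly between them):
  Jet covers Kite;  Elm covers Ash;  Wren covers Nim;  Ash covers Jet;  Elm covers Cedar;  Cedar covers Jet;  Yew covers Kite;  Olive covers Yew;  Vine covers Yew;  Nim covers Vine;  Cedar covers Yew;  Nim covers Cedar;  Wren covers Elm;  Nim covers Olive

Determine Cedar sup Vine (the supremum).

Common upper bounds of {Cedar, Vine}: Nim, Wren.
The least among these is Nim.

Nim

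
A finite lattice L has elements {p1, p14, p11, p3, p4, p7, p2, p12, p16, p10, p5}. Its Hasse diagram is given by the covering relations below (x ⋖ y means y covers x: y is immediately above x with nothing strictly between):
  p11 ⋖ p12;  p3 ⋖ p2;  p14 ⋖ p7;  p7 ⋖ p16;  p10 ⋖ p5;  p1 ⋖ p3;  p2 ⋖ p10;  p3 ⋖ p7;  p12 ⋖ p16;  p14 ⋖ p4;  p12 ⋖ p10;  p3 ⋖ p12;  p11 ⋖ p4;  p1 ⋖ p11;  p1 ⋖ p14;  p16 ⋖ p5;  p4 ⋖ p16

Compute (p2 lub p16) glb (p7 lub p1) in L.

p2 ∨ p16 = p5
p7 ∨ p1 = p7
p5 ∧ p7 = p7

p7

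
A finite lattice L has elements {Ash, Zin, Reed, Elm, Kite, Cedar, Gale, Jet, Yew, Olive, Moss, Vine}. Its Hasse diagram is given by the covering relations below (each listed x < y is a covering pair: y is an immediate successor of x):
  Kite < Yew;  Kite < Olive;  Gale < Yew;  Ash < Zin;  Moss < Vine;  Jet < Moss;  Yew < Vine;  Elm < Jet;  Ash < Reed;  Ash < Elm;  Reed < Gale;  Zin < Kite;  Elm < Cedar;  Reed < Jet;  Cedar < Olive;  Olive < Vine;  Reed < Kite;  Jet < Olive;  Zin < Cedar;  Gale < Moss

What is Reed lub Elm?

Common upper bounds of {Reed, Elm}: Jet, Moss, Olive, Vine.
The least among these is Jet.

Jet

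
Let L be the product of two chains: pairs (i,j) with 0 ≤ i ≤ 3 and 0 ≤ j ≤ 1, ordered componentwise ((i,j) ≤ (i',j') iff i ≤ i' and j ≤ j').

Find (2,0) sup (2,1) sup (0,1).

(2,1)

In a product of chains, the join is componentwise max, giving (2,1).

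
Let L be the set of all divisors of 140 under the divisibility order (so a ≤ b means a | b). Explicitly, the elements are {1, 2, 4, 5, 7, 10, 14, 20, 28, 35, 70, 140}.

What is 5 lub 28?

In the divisibility order, the join is the least common multiple: lcm(5, 28) = 140.

140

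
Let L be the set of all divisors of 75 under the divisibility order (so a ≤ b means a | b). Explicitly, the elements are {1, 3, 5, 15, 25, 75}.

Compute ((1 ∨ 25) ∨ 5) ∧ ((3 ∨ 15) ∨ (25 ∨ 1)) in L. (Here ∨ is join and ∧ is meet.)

1 ∨ 25 = 25
25 ∨ 5 = 25
3 ∨ 15 = 15
25 ∨ 1 = 25
15 ∨ 25 = 75
25 ∧ 75 = 25

25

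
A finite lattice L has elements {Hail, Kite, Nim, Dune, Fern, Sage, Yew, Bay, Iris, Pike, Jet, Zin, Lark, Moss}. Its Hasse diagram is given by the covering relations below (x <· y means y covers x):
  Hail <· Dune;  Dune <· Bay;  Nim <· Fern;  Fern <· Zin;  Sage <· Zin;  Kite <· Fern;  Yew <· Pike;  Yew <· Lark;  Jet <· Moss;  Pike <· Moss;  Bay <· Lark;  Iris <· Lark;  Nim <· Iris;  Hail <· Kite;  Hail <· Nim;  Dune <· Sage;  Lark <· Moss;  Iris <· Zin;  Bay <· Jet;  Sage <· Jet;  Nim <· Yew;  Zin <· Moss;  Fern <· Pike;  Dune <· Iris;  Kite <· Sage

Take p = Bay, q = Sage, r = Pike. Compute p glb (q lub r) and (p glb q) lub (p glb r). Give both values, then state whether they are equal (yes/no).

q lub r = Moss, so p glb (q lub r) = Bay glb Moss = Bay.
p glb q = Dune and p glb r = Hail, so (p glb q) lub (p glb r) = Dune lub Hail = Dune.
Equal: no.

Bay; Dune; no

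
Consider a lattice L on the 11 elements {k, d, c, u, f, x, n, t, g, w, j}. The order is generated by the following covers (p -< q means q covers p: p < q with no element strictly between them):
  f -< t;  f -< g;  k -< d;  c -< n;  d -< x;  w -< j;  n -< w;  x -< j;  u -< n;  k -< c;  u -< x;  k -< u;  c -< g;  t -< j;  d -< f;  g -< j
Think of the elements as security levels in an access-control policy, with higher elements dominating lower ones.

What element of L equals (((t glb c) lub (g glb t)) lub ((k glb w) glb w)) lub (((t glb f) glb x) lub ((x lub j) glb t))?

t ∧ c = k
g ∧ t = f
k ∨ f = f
k ∧ w = k
k ∧ w = k
f ∨ k = f
t ∧ f = f
f ∧ x = d
x ∨ j = j
j ∧ t = t
d ∨ t = t
f ∨ t = t

t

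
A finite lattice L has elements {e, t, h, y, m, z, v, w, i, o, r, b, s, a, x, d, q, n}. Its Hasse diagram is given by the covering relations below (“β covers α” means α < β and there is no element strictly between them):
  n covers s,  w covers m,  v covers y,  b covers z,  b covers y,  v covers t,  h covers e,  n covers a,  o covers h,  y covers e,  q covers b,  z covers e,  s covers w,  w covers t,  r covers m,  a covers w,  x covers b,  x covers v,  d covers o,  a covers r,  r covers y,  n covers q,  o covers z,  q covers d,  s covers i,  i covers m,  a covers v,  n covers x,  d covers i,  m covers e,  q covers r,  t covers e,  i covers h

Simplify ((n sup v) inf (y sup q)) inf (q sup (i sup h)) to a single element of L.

q

n ∨ v = n
y ∨ q = q
n ∧ q = q
i ∨ h = i
q ∨ i = q
q ∧ q = q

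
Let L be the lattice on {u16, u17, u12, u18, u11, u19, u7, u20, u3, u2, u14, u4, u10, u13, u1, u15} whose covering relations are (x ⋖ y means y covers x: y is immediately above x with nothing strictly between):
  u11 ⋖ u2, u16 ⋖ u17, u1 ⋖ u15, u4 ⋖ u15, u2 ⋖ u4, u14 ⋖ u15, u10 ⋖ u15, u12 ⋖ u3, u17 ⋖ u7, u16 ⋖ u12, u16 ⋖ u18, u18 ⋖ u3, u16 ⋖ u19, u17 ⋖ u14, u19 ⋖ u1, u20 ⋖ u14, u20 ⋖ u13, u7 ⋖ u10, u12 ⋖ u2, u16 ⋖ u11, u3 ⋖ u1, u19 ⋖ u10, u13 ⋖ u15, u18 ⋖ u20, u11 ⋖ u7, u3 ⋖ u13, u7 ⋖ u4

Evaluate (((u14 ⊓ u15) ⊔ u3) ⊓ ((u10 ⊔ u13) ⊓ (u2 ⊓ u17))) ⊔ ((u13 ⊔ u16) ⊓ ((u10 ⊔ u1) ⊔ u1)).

u14 ∧ u15 = u14
u14 ∨ u3 = u15
u10 ∨ u13 = u15
u2 ∧ u17 = u16
u15 ∧ u16 = u16
u15 ∧ u16 = u16
u13 ∨ u16 = u13
u10 ∨ u1 = u15
u15 ∨ u1 = u15
u13 ∧ u15 = u13
u16 ∨ u13 = u13

u13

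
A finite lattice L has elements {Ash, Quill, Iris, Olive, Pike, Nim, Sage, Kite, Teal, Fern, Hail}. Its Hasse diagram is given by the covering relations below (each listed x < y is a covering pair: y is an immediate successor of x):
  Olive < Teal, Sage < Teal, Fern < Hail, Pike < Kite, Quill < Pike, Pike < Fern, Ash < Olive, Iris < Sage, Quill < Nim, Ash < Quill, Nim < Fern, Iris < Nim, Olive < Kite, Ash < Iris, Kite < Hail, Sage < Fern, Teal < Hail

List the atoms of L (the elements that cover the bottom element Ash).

The atoms are exactly the elements that cover Ash: Iris, Olive, Quill.

Iris, Olive, Quill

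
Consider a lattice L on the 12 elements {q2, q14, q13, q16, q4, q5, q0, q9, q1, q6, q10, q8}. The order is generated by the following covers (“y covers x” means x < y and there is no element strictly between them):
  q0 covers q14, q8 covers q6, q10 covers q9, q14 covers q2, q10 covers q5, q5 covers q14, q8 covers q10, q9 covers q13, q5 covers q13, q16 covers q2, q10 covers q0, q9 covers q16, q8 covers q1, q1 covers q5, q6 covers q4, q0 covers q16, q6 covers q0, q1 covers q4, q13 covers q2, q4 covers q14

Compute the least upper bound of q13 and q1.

q1

Common upper bounds of {q13, q1}: q1, q8.
The least among these is q1.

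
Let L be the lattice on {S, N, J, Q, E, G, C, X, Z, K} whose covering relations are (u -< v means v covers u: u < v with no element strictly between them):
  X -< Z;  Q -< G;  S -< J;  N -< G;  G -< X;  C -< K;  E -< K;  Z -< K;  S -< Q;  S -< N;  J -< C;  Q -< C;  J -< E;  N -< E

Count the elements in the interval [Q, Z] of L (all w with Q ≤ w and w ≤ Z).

4

The interval [Q, Z] = {G, Q, X, Z}, which has 4 elements.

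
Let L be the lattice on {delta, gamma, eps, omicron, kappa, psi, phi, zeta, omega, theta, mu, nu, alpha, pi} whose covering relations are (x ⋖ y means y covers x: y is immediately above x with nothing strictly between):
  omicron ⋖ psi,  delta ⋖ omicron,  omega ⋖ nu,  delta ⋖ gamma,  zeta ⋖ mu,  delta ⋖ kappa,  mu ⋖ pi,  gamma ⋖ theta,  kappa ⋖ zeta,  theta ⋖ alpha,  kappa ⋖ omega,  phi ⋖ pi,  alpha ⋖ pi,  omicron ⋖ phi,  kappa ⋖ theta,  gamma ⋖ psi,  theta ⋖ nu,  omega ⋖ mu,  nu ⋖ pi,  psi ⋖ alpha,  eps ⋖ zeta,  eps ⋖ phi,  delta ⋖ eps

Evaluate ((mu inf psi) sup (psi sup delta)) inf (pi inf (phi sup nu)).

mu ∧ psi = delta
psi ∨ delta = psi
delta ∨ psi = psi
phi ∨ nu = pi
pi ∧ pi = pi
psi ∧ pi = psi

psi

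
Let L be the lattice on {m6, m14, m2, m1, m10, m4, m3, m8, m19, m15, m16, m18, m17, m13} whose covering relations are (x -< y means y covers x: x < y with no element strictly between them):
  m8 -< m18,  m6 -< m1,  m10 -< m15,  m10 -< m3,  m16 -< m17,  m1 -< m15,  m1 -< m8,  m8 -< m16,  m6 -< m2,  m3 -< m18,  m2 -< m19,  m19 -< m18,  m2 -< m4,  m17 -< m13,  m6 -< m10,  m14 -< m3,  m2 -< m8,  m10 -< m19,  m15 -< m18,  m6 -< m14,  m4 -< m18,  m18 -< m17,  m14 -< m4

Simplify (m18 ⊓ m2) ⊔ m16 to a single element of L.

m18 ∧ m2 = m2
m2 ∨ m16 = m16

m16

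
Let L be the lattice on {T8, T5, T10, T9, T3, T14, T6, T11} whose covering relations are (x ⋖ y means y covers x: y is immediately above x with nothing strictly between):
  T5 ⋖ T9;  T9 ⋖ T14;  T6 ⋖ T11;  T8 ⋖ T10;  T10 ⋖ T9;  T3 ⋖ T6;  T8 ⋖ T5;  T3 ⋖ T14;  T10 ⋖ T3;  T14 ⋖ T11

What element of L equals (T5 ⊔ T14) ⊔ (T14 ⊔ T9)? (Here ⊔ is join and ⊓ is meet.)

T14

T5 ∨ T14 = T14
T14 ∨ T9 = T14
T14 ∨ T14 = T14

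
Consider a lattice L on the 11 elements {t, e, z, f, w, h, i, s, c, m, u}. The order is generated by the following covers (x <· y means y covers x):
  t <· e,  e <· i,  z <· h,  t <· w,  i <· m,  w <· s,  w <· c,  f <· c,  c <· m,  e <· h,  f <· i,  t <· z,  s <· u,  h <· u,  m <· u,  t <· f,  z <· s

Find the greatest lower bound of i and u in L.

i

Common lower bounds of {i, u}: e, f, i, t.
The greatest among these is i.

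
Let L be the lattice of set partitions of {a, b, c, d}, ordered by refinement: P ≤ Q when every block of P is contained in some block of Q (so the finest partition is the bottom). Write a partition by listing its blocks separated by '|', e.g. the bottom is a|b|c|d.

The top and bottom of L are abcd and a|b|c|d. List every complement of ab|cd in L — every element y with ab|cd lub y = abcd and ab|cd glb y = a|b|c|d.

Need y with ab|cd ∨ y = abcd and ab|cd ∧ y = a|b|c|d.
Checking each element gives: ac|bd, ac|b|d, ad|bc, ad|b|c, a|bc|d, a|bd|c.

ac|bd, ac|b|d, ad|bc, ad|b|c, a|bc|d, a|bd|c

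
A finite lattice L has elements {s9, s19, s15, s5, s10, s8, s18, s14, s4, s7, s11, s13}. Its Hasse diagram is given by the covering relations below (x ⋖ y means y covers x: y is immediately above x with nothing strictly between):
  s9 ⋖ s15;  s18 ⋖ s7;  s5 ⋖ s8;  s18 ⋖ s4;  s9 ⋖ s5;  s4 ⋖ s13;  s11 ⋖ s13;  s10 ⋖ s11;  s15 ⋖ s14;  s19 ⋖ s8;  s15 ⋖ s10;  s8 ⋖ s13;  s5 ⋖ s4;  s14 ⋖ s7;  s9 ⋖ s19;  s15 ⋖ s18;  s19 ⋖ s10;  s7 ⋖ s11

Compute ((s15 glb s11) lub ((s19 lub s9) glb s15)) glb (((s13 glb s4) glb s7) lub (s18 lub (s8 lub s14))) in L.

s15

s15 ∧ s11 = s15
s19 ∨ s9 = s19
s19 ∧ s15 = s9
s15 ∨ s9 = s15
s13 ∧ s4 = s4
s4 ∧ s7 = s18
s8 ∨ s14 = s13
s18 ∨ s13 = s13
s18 ∨ s13 = s13
s15 ∧ s13 = s15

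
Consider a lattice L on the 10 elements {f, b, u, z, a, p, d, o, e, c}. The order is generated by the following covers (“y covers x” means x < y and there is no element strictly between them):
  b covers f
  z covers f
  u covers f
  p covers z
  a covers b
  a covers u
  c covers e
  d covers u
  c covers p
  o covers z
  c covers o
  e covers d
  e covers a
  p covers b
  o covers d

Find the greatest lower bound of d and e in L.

d

Common lower bounds of {d, e}: d, f, u.
The greatest among these is d.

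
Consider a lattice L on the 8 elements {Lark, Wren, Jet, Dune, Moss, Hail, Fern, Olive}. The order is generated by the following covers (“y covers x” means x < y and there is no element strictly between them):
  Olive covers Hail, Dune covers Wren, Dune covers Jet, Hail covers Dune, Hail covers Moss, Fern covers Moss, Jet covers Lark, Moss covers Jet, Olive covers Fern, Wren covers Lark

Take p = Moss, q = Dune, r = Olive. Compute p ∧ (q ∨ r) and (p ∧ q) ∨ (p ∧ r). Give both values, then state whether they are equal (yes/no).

q ∨ r = Olive, so p ∧ (q ∨ r) = Moss ∧ Olive = Moss.
p ∧ q = Jet and p ∧ r = Moss, so (p ∧ q) ∨ (p ∧ r) = Jet ∨ Moss = Moss.
Equal: yes.

Moss; Moss; yes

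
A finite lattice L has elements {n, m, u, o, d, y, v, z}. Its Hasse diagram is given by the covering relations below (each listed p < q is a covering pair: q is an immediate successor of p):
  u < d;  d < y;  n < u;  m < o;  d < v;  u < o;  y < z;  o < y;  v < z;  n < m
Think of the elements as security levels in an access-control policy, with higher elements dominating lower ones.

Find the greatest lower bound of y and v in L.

d

Common lower bounds of {y, v}: d, n, u.
The greatest among these is d.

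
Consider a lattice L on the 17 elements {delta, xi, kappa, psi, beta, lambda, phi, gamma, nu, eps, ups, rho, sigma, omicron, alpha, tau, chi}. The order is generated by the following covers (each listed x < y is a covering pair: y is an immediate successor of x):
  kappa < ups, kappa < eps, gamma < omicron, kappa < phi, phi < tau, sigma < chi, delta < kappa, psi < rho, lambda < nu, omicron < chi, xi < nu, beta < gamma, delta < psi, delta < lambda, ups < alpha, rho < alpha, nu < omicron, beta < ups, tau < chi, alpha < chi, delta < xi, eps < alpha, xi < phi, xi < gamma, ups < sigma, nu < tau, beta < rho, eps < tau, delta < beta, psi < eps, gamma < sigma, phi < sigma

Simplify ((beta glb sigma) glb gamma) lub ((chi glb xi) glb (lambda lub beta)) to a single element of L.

gamma

beta ∧ sigma = beta
beta ∧ gamma = beta
chi ∧ xi = xi
lambda ∨ beta = omicron
xi ∧ omicron = xi
beta ∨ xi = gamma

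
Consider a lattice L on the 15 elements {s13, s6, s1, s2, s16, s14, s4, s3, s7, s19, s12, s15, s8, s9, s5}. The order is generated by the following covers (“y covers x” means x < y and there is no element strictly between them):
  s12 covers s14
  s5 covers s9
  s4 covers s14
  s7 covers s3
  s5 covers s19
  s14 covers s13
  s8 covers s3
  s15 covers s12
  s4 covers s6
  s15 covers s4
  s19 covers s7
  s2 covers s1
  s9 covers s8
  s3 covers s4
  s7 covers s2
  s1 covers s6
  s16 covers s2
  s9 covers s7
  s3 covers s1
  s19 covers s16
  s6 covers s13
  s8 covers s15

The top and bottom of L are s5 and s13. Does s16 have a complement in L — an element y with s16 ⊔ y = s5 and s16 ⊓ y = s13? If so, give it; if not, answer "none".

s12

Need y with s16 ∨ y = s5 and s16 ∧ y = s13.
Checking each element gives: s12.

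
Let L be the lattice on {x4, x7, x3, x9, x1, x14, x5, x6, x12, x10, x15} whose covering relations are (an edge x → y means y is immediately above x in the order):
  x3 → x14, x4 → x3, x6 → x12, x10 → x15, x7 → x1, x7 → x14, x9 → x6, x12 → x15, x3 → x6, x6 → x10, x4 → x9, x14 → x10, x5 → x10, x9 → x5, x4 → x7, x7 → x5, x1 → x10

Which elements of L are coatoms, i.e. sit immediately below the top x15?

The coatoms are exactly the elements covered by x15: x10, x12.

x10, x12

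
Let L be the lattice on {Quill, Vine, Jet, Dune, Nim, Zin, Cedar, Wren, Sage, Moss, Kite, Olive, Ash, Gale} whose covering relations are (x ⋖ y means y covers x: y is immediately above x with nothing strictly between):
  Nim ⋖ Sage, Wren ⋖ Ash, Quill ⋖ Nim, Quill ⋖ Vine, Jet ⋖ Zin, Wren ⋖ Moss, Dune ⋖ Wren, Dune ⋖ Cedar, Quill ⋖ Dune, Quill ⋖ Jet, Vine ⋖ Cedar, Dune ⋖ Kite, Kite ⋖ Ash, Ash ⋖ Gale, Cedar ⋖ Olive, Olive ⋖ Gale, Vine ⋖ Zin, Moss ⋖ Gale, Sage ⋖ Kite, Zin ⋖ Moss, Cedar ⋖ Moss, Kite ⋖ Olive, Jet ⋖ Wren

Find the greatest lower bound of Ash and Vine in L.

Common lower bounds of {Ash, Vine}: Quill.
The greatest among these is Quill.

Quill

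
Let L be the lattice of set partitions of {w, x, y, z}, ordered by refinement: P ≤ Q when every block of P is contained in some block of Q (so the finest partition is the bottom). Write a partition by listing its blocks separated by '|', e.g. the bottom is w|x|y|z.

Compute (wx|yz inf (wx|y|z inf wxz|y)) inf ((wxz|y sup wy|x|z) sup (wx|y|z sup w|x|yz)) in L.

wx|y|z

wx|y|z ∧ wxz|y = wx|y|z
wx|yz ∧ wx|y|z = wx|y|z
wxz|y ∨ wy|x|z = wxyz
wx|y|z ∨ w|x|yz = wx|yz
wxyz ∨ wx|yz = wxyz
wx|y|z ∧ wxyz = wx|y|z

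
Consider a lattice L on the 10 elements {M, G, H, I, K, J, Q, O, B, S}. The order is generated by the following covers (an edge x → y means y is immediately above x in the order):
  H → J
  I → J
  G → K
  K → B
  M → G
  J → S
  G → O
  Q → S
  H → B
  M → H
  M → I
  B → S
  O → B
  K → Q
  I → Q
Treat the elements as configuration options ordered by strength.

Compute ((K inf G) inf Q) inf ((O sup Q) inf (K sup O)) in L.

G

K ∧ G = G
G ∧ Q = G
O ∨ Q = S
K ∨ O = B
S ∧ B = B
G ∧ B = G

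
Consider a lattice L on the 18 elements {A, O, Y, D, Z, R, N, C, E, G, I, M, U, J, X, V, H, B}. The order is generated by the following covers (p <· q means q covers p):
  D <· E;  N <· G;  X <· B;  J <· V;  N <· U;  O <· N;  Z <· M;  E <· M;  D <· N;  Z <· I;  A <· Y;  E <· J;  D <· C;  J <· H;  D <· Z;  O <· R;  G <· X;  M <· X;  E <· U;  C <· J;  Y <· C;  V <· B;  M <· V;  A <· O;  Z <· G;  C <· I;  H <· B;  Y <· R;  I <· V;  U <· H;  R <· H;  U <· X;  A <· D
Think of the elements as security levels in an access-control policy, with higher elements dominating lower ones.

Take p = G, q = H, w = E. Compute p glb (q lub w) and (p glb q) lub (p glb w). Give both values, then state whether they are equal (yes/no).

N; N; yes

q lub w = H, so p glb (q lub w) = G glb H = N.
p glb q = N and p glb w = D, so (p glb q) lub (p glb w) = N lub D = N.
Equal: yes.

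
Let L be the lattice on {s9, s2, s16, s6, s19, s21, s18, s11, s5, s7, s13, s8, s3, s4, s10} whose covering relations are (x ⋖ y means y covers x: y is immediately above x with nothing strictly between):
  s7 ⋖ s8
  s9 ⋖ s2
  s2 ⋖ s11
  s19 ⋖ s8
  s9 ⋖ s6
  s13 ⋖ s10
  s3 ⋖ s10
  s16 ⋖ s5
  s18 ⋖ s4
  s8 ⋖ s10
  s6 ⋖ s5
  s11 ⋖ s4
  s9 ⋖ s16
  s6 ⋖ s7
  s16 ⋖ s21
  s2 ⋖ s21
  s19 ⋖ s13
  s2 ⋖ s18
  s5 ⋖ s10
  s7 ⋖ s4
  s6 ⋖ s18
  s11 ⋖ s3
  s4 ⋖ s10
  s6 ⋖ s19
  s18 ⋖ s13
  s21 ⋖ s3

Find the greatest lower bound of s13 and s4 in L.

Common lower bounds of {s13, s4}: s18, s2, s6, s9.
The greatest among these is s18.

s18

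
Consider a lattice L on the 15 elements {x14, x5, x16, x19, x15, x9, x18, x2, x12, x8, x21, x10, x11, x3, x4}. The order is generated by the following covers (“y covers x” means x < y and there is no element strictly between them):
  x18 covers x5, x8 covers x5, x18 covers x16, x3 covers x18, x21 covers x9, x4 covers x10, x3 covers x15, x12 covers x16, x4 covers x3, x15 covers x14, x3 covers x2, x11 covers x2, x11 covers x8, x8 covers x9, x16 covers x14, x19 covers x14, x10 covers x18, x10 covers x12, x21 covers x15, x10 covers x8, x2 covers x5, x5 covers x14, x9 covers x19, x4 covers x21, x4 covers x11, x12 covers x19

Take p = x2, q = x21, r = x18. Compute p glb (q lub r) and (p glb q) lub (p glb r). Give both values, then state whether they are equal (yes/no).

q lub r = x4, so p glb (q lub r) = x2 glb x4 = x2.
p glb q = x14 and p glb r = x5, so (p glb q) lub (p glb r) = x14 lub x5 = x5.
Equal: no.

x2; x5; no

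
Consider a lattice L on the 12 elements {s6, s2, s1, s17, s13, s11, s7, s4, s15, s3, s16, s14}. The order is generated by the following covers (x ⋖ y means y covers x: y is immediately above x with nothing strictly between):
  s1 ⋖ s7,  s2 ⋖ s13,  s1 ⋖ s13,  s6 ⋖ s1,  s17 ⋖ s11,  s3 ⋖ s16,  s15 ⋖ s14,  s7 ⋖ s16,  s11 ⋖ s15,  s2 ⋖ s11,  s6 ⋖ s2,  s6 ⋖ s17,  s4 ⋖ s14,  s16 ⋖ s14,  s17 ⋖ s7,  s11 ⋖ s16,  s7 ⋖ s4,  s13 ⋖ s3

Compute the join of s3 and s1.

Common upper bounds of {s3, s1}: s14, s16, s3.
The least among these is s3.

s3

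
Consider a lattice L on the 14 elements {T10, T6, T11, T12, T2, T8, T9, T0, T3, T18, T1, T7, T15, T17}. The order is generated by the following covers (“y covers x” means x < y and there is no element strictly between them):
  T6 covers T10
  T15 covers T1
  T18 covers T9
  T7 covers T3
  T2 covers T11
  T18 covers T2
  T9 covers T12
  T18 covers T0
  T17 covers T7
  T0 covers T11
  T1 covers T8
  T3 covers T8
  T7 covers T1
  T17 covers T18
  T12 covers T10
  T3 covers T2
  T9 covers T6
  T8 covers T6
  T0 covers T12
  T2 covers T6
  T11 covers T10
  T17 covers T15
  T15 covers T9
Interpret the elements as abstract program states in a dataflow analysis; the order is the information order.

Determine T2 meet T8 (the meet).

Common lower bounds of {T2, T8}: T10, T6.
The greatest among these is T6.

T6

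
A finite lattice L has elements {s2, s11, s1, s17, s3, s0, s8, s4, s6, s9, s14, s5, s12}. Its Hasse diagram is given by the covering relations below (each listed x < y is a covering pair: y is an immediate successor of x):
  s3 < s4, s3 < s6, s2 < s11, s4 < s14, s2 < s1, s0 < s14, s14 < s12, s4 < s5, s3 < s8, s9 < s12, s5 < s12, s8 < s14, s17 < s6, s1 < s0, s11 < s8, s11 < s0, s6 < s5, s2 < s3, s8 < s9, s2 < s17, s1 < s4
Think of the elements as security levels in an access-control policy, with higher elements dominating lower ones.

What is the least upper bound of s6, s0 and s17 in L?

Common upper bounds of {s6, s0, s17}: s12.
The least among these is s12.

s12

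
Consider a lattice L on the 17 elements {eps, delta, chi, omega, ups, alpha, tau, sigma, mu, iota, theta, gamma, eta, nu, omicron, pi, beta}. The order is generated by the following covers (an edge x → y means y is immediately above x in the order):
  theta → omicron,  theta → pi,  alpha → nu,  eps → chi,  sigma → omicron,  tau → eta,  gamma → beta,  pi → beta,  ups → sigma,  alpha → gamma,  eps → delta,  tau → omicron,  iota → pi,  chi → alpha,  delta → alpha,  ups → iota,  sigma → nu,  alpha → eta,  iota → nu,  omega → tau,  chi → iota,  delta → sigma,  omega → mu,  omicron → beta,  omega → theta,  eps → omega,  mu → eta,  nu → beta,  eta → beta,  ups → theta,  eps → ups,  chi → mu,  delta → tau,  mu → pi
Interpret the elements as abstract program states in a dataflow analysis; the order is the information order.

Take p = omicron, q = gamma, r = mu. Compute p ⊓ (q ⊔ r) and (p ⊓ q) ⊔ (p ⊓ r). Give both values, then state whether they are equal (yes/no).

q ⊔ r = beta, so p ⊓ (q ⊔ r) = omicron ⊓ beta = omicron.
p ⊓ q = delta and p ⊓ r = omega, so (p ⊓ q) ⊔ (p ⊓ r) = delta ⊔ omega = tau.
Equal: no.

omicron; tau; no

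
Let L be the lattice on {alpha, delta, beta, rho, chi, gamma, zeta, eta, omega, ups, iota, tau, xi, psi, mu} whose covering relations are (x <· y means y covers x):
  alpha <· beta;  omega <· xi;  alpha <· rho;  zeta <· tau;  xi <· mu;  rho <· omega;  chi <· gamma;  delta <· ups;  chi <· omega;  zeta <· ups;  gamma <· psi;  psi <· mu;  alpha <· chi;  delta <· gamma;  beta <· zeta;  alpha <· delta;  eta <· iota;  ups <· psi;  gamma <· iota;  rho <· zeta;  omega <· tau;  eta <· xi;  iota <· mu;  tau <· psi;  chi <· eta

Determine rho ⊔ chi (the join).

Common upper bounds of {rho, chi}: mu, omega, psi, tau, xi.
The least among these is omega.

omega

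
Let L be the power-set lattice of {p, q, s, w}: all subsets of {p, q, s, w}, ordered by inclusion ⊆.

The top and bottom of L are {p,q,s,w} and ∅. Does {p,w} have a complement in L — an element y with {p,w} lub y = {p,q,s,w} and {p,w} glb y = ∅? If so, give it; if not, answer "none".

{q,s}

Need y with {p,w} ∨ y = {p,q,s,w} and {p,w} ∧ y = ∅.
Checking each element gives: {q,s}.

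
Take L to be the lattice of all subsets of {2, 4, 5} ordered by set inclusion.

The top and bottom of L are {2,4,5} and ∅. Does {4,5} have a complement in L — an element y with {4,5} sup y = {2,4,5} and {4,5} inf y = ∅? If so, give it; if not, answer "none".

{2}

Need y with {4,5} ∨ y = {2,4,5} and {4,5} ∧ y = ∅.
Checking each element gives: {2}.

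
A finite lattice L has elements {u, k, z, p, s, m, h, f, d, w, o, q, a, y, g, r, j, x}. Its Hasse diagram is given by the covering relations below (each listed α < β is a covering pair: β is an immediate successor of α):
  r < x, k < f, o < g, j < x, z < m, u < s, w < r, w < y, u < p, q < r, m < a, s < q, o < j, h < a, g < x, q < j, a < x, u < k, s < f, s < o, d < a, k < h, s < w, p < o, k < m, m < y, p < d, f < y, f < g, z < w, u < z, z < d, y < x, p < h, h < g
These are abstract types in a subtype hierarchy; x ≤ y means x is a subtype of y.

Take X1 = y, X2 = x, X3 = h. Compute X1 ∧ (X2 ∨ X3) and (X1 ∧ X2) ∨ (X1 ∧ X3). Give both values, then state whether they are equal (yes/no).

X2 ∨ X3 = x, so X1 ∧ (X2 ∨ X3) = y ∧ x = y.
X1 ∧ X2 = y and X1 ∧ X3 = k, so (X1 ∧ X2) ∨ (X1 ∧ X3) = y ∨ k = y.
Equal: yes.

y; y; yes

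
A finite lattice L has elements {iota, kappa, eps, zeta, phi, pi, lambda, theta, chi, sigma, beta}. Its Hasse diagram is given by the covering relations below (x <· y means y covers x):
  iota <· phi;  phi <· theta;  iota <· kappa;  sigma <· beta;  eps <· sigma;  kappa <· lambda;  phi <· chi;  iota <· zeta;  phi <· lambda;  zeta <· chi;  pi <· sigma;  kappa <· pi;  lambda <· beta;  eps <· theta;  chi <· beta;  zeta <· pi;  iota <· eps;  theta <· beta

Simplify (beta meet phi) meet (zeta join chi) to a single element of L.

phi

beta ∧ phi = phi
zeta ∨ chi = chi
phi ∧ chi = phi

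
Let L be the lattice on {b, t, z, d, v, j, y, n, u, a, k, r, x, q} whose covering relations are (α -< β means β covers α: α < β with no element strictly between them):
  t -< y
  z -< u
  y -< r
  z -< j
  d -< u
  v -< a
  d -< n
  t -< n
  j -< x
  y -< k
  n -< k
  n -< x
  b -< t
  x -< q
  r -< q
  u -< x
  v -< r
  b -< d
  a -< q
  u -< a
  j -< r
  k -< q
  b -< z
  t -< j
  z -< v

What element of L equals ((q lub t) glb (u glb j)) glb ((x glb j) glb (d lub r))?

q ∨ t = q
u ∧ j = z
q ∧ z = z
x ∧ j = j
d ∨ r = q
j ∧ q = j
z ∧ j = z

z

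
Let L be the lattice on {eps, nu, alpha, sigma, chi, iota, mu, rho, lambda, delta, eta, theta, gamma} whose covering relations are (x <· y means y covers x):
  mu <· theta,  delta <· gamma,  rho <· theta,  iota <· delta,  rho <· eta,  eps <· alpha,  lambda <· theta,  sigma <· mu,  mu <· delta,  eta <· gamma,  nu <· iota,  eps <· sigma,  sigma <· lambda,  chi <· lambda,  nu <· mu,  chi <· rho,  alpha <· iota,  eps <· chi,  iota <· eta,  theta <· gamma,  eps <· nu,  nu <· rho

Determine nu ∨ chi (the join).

rho

Common upper bounds of {nu, chi}: eta, gamma, rho, theta.
The least among these is rho.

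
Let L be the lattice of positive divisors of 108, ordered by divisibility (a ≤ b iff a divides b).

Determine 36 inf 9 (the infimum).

In the divisibility order, the meet is the greatest common divisor: gcd(36, 9) = 9.

9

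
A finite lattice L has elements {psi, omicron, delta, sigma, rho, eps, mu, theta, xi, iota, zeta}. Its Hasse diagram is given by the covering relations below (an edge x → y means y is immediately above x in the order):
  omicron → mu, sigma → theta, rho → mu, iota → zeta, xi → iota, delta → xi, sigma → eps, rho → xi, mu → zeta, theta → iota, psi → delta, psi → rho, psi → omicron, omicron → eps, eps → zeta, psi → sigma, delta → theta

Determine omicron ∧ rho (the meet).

Common lower bounds of {omicron, rho}: psi.
The greatest among these is psi.

psi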